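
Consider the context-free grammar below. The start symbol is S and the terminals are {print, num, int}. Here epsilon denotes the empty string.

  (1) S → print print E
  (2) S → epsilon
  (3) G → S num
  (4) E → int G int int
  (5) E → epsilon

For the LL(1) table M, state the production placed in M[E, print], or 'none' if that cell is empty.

FIRST(S) = {epsilon, print}
FIRST(E) = {epsilon, int}
FIRST(G) = {num, print}  (via S num)
FOLLOW(S) includes $ since S is the start symbol.
FOLLOW(S): in G→S num, S is followed by num with FIRST {num}. Thus FOLLOW(S) = {$, num}.
FOLLOW(E): in S→print print E, the suffix after E is empty, so FOLLOW(E) ⊇ FOLLOW(S) = {$, num}. Thus FOLLOW(E) = {$, num}.
For E → int G int int: FIRST(int G int int) = {int}, so it goes in M[E, t] for t ∈ {int}.
For E → epsilon: FIRST(epsilon) = {epsilon}, so it goes in M[E, t] for t ∈ {}; since epsilon ∈ FIRST, also for every t ∈ FOLLOW(E) = {$, num}.
None of these place a production in M[E, print].

none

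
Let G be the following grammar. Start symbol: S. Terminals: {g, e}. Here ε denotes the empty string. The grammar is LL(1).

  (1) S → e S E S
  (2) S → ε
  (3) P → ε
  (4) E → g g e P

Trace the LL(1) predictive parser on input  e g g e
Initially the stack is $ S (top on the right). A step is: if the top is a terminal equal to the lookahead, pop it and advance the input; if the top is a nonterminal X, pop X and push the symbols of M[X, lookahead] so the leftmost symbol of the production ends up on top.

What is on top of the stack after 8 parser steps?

S

     Stack        Input      Action
  1  $ S          e g g e $  expand S → e S E S
  2  $ S E S e    e g g e $  match e
  3  $ S E S      g g e $    expand S → ε
  4  $ S E        g g e $    expand E → g g e P
  5  $ S P e g g  g g e $    match g
  6  $ S P e g    g e $      match g
  7  $ S P e      e $        match e
  8  $ S P        $          expand P → ε
Stack after step 8: $ S (top = S).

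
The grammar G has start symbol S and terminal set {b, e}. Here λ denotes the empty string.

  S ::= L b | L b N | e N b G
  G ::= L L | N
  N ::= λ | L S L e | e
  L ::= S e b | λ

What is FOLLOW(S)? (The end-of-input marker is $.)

FIRST(S) = {b, e}  (via L b, L b N)
FIRST(L) = {λ, b, e}  (via S e b)
FIRST(N) = {λ, b, e}  (via L S L e)
FIRST(G) = {λ, b, e}  (via L L, N)
FOLLOW(S) includes $ since S is the start symbol.
FOLLOW(S): in N::=L S L e, S is followed by L e with FIRST {b, e}; in L::=S e b, S is followed by e b with FIRST {e}. Thus FOLLOW(S) = {$, b, e}.
FOLLOW(G): in S::=e N b G, the suffix after G is empty, so FOLLOW(G) ⊇ FOLLOW(S) = {$, b, e}. Thus FOLLOW(G) = {$, b, e}.
FOLLOW(N): in S::=L b N, the suffix after N is empty, so FOLLOW(N) ⊇ FOLLOW(S) = {$, b, e}; in S::=e N b G, N is followed by b G with FIRST {b}; in G::=N, the suffix after N is empty, so FOLLOW(N) ⊇ FOLLOW(G) = {$, b, e}. Thus FOLLOW(N) = {$, b, e}.
FOLLOW(L): in S::=L b, L is followed by b with FIRST {b}; in S::=L b N, L is followed by b N with FIRST {b}; in G::=L L (occurrence 1), L is followed by L with FIRST {λ, b, e}; in G::=L L (occurrence 1), the suffix after L is nullable, so FOLLOW(L) ⊇ FOLLOW(G) = {$, b, e}; in G::=L L (occurrence 2), the suffix after L is empty, so FOLLOW(L) ⊇ FOLLOW(G) = {$, b, e}; in N::=L S L e (occurrence 1), L is followed by S L e with FIRST {b, e}; in N::=L S L e (occurrence 2), L is followed by e with FIRST {e}. Thus FOLLOW(L) = {$, b, e}.

{$, b, e}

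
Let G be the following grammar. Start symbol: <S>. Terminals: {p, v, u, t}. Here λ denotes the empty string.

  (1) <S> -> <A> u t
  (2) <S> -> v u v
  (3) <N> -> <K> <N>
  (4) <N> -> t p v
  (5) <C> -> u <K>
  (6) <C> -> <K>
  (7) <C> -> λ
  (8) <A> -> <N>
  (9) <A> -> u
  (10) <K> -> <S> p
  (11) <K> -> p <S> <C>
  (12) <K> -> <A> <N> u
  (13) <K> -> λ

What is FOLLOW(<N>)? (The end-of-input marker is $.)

FIRST(<S>) = {p, t, u, v}  (via <A> u t)
FIRST(<N>) = {p, t, u, v}  (via <K> <N>)
FIRST(<A>) = {p, t, u, v}  (via <N>)
FIRST(<K>) = {λ, p, t, u, v}  (via <S> p, <A> <N> u)
FIRST(<C>) = {λ, p, t, u, v}  (via <K>)
FOLLOW(<S>) includes $ since <S> is the start symbol.
FOLLOW(<A>): in <S>-><A> u t, <A> is followed by u t with FIRST {u}; in <K>-><A> <N> u, <A> is followed by <N> u with FIRST {p, t, u, v}. Thus FOLLOW(<A>) = {p, t, u, v}.
FOLLOW(<N>): in <N>-><K> <N>, the suffix after <N> is empty (adds nothing new); in <A>-><N>, the suffix after <N> is empty, so FOLLOW(<N>) ⊇ FOLLOW(<A>) = {p, t, u, v}; in <K>-><A> <N> u, <N> is followed by u with FIRST {u}. Thus FOLLOW(<N>) = {p, t, u, v}.
FOLLOW(<S>): in <K>-><S> p, <S> is followed by p with FIRST {p}; in <K>->p <S> <C>, <S> is followed by <C> with FIRST {λ, p, t, u, v}; in <K>->p <S> <C>, the suffix after <S> is nullable, so FOLLOW(<S>) ⊇ FOLLOW(<K>) = {p, t, u, v}. Thus FOLLOW(<S>) = {$, p, t, u, v}.
FOLLOW(<C>): in <K>->p <S> <C>, the suffix after <C> is empty, so FOLLOW(<C>) ⊇ FOLLOW(<K>) = {p, t, u, v}. Thus FOLLOW(<C>) = {p, t, u, v}.
FOLLOW(<K>): in <N>-><K> <N>, <K> is followed by <N> with FIRST {p, t, u, v}; in <C>->u <K>, the suffix after <K> is empty, so FOLLOW(<K>) ⊇ FOLLOW(<C>) = {p, t, u, v}; in <C>-><K>, the suffix after <K> is empty, so FOLLOW(<K>) ⊇ FOLLOW(<C>) = {p, t, u, v}. Thus FOLLOW(<K>) = {p, t, u, v}.

{p, t, u, v}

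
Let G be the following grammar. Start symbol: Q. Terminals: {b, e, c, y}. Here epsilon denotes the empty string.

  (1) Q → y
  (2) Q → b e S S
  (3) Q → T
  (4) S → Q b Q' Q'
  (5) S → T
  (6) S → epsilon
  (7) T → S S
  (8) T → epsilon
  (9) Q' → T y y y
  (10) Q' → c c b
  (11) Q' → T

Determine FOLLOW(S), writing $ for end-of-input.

FIRST(Q) = {epsilon, b, y}  (via T)
FIRST(S) = {epsilon, b, y}  (via Q b Q' Q', T)
FIRST(T) = {epsilon, b, y}  (via S S)
FIRST(Q') = {epsilon, b, c, y}  (via T y y y, T)
FOLLOW(Q) includes $ since Q is the start symbol.
FOLLOW(Q): in S→Q b Q' Q', Q is followed by b Q' Q' with FIRST {b}. Thus FOLLOW(Q) = {$, b}.
FOLLOW(S): in Q→b e S S (occurrence 1), S is followed by S with FIRST {epsilon, b, y}; in Q→b e S S (occurrence 1), the suffix after S is nullable, so FOLLOW(S) ⊇ FOLLOW(Q) = {$, b}; in Q→b e S S (occurrence 2), the suffix after S is empty, so FOLLOW(S) ⊇ FOLLOW(Q) = {$, b}; in T→S S (occurrence 1), S is followed by S with FIRST {epsilon, b, y}; in T→S S (occurrence 1), the suffix after S is nullable, so FOLLOW(S) ⊇ FOLLOW(T) = {$, b, c, y}; in T→S S (occurrence 2), the suffix after S is empty, so FOLLOW(S) ⊇ FOLLOW(T) = {$, b, c, y}. Thus FOLLOW(S) = {$, b, c, y}.
FOLLOW(Q'): in S→Q b Q' Q' (occurrence 1), Q' is followed by Q' with FIRST {epsilon, b, c, y}; in S→Q b Q' Q' (occurrence 1), the suffix after Q' is nullable, so FOLLOW(Q') ⊇ FOLLOW(S) = {$, b, c, y}; in S→Q b Q' Q' (occurrence 2), the suffix after Q' is empty, so FOLLOW(Q') ⊇ FOLLOW(S) = {$, b, c, y}. Thus FOLLOW(Q') = {$, b, c, y}.
FOLLOW(T): in Q→T, the suffix after T is empty, so FOLLOW(T) ⊇ FOLLOW(Q) = {$, b}; in S→T, the suffix after T is empty, so FOLLOW(T) ⊇ FOLLOW(S) = {$, b, c, y}; in Q'→T y y y, T is followed by y y y with FIRST {y}; in Q'→T, the suffix after T is empty, so FOLLOW(T) ⊇ FOLLOW(Q') = {$, b, c, y}. Thus FOLLOW(T) = {$, b, c, y}.

{$, b, c, y}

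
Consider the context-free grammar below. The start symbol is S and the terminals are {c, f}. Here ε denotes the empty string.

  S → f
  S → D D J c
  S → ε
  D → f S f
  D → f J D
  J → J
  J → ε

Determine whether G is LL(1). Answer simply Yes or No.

FIRST(S) = {ε, f}
FIRST(D) = {f}
FIRST(J) = {ε}
FOLLOW(S) = {$, f}
FOLLOW(D) = {c, f}
FOLLOW(J) = {c, f}
Cell M[D, f] receives both D → f S f and D → f J D — the grammar is not LL(1).

No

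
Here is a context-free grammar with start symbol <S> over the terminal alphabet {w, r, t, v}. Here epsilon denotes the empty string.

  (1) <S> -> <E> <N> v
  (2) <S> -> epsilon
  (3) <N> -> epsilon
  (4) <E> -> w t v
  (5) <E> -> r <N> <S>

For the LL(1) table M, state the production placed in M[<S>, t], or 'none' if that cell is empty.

FIRST(<N>): from <N>->epsilon we get {epsilon}. So FIRST(<N>) = {epsilon}.
FIRST(<E>): from <E>->w t v we get {w}; from <E>->r <N> <S> we get {r}. So FIRST(<E>) = {r, w}.
FIRST(<S>): from <S>-><E> <N> v we get {r, w}; from <S>->epsilon we get {epsilon}. So FIRST(<S>) = {epsilon, r, w}.
FOLLOW(<S>) includes $ since <S> is the start symbol.
FOLLOW(<E>): in <S>-><E> <N> v, <E> is followed by <N> v with FIRST {v}. Thus FOLLOW(<E>) = {v}.
FOLLOW(<S>): in <E>->r <N> <S>, the suffix after <S> is empty, so FOLLOW(<S>) ⊇ FOLLOW(<E>) = {v}. Thus FOLLOW(<S>) = {$, v}.
For <S> -> <E> <N> v: FIRST(<E> <N> v) = {r, w}, so it goes in M[<S>, t] for t ∈ {r, w}.
For <S> -> epsilon: FIRST(epsilon) = {epsilon}, so it goes in M[<S>, t] for t ∈ {}; since epsilon ∈ FIRST, also for every t ∈ FOLLOW(<S>) = {$, v}.
None of these place a production in M[<S>, t].

none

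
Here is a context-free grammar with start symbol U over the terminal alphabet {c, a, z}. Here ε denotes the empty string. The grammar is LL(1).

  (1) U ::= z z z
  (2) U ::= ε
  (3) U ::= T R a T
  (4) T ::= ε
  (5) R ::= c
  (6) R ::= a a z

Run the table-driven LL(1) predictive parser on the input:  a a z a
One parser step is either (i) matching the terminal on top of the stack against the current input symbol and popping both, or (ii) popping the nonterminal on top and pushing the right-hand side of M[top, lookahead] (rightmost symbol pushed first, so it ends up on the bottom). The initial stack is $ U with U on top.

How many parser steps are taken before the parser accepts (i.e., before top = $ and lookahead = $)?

     Stack        Input      Action
  1  $ U          a a z a $  expand U ::= T R a T
  2  $ T a R T    a a z a $  expand T ::= ε
  3  $ T a R      a a z a $  expand R ::= a a z
  4  $ T a z a a  a a z a $  match a
  5  $ T a z a    a z a $    match a
  6  $ T a z      z a $      match z
  7  $ T a        a $        match a
  8  $ T          $          expand T ::= ε
Accept reached after 8 steps.

8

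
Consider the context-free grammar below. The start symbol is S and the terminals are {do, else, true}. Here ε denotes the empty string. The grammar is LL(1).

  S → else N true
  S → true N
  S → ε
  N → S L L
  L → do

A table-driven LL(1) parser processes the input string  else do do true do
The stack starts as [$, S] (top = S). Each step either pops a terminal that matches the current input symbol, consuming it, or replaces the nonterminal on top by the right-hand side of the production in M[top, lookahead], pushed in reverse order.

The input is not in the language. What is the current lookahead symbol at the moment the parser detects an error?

do

step 1: stack=$ S  input=else do do true do $  — expand S → else N true
step 2: stack=$ true N else  input=else do do true do $  — match else
step 3: stack=$ true N  input=do do true do $  — expand N → S L L
step 4: stack=$ true L L S  input=do do true do $  — expand S → ε
step 5: stack=$ true L L  input=do do true do $  — expand L → do
step 6: stack=$ true L do  input=do do true do $  — match do
step 7: stack=$ true L  input=do true do $  — expand L → do
step 8: stack=$ true do  input=do true do $  — match do
step 9: stack=$ true  input=true do $  — match true
step 10: stack=$  input=do $  — error: stack empty but input remains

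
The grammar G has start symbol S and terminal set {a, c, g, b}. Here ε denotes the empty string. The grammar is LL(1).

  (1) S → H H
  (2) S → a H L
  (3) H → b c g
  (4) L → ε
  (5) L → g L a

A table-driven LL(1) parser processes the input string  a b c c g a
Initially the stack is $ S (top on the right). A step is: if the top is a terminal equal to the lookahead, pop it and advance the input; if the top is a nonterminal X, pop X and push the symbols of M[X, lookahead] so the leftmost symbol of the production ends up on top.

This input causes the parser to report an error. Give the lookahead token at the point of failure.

     Stack      Input          Action
  1  $ S        a b c c g a $  expand S → a H L
  2  $ L H a    a b c c g a $  match a
  3  $ L H      b c c g a $    expand H → b c g
  4  $ L g c b  b c c g a $    match b
  5  $ L g c    c c g a $      match c
  6  $ L g      c g a $        error: top is terminal g but lookahead is c

c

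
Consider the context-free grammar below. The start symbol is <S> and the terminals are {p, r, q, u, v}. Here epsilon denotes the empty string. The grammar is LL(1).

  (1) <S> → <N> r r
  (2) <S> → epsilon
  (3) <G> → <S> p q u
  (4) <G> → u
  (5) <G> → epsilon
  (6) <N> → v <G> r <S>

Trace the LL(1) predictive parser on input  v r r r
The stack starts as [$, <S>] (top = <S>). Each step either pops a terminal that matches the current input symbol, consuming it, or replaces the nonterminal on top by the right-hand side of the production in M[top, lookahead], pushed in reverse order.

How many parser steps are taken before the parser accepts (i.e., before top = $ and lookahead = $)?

     Stack              Input      Action
  1  $ <S>              v r r r $  expand <S> → <N> r r
  2  $ r r <N>          v r r r $  expand <N> → v <G> r <S>
  3  $ r r <S> r <G> v  v r r r $  match v
  4  $ r r <S> r <G>    r r r $    expand <G> → epsilon
  5  $ r r <S> r        r r r $    match r
  6  $ r r <S>          r r $      expand <S> → epsilon
  7  $ r r              r r $      match r
  8  $ r                r $        match r
Accept reached after 8 steps.

8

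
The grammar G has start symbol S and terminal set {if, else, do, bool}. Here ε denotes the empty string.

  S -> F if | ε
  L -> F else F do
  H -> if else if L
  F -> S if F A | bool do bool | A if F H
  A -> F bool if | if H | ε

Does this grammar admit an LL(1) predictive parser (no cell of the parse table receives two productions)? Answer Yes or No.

FIRST(S) = {ε, bool, if}
FIRST(L) = {bool, if}
FIRST(H) = {if}
FIRST(F) = {bool, if}
FIRST(A) = {ε, bool, if}
FOLLOW(S) = {$, if}
FOLLOW(L) = {bool, do, else, if}
FOLLOW(H) = {bool, do, else, if}
FOLLOW(F) = {bool, do, else, if}
FOLLOW(A) = {bool, do, else, if}
Cell M[A, bool] receives both A -> F bool if and A -> ε — the grammar is not LL(1).

No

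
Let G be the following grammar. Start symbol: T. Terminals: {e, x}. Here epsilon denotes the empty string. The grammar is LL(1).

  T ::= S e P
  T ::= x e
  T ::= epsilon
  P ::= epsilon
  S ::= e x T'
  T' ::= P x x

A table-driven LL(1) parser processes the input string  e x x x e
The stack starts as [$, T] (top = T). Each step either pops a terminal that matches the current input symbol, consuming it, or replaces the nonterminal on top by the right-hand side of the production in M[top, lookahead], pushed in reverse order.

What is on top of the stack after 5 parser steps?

P

     Stack         Input        Action
  1  $ T           e x x x e $  expand T ::= S e P
  2  $ P e S       e x x x e $  expand S ::= e x T'
  3  $ P e T' x e  e x x x e $  match e
  4  $ P e T' x    x x x e $    match x
  5  $ P e T'      x x e $      expand T' ::= P x x
Stack after step 5: $ P e x x P (top = P).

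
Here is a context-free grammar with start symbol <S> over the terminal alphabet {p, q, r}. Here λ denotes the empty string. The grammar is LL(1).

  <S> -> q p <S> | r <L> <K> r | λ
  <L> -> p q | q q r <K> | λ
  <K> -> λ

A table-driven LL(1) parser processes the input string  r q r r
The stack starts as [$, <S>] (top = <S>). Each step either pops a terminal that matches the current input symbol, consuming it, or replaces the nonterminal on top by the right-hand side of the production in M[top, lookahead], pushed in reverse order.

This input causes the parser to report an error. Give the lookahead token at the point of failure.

r

step 1: stack=$ <S>  input=r q r r $  — expand <S> -> r <L> <K> r
step 2: stack=$ r <K> <L> r  input=r q r r $  — match r
step 3: stack=$ r <K> <L>  input=q r r $  — expand <L> -> q q r <K>
step 4: stack=$ r <K> <K> r q q  input=q r r $  — match q
step 5: stack=$ r <K> <K> r q  input=r r $  — error: top is terminal q but lookahead is r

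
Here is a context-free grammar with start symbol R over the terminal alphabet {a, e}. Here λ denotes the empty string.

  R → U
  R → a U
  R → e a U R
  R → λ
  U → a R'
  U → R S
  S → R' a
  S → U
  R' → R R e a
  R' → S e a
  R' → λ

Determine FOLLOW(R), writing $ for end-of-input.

{$, a, e}

FIRST(R) = {λ, a, e}  (via U)
FIRST(U) = {a, e}  (via R S)
FIRST(S) = {a, e}  (via R' a, U)
FIRST(R') = {λ, a, e}  (via R R e a, S e a)
FOLLOW(R) includes $ since R is the start symbol.
FOLLOW(R): in R→e a U R, the suffix after R is empty (adds nothing new); in U→R S, R is followed by S with FIRST {a, e}; in R'→R R e a (occurrence 1), R is followed by R e a with FIRST {a, e}; in R'→R R e a (occurrence 2), R is followed by e a with FIRST {e}. Thus FOLLOW(R) = {$, a, e}.
FOLLOW(U): in R→U, the suffix after U is empty, so FOLLOW(U) ⊇ FOLLOW(R) = {$, a, e}; in R→a U, the suffix after U is empty, so FOLLOW(U) ⊇ FOLLOW(R) = {$, a, e}; in R→e a U R, U is followed by R with FIRST {λ, a, e}; in R→e a U R, the suffix after U is nullable, so FOLLOW(U) ⊇ FOLLOW(R) = {$, a, e}; in S→U, the suffix after U is empty, so FOLLOW(U) ⊇ FOLLOW(S) = {$, a, e}. Thus FOLLOW(U) = {$, a, e}.
FOLLOW(S): in U→R S, the suffix after S is empty, so FOLLOW(S) ⊇ FOLLOW(U) = {$, a, e}; in R'→S e a, S is followed by e a with FIRST {e}. Thus FOLLOW(S) = {$, a, e}.
FOLLOW(R'): in U→a R', the suffix after R' is empty, so FOLLOW(R') ⊇ FOLLOW(U) = {$, a, e}; in S→R' a, R' is followed by a with FIRST {a}. Thus FOLLOW(R') = {$, a, e}.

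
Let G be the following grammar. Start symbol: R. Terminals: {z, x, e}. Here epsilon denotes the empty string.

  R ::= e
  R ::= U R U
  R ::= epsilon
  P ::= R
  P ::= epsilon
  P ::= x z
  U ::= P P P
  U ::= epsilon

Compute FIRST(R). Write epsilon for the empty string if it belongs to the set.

FIRST(R): from R::=e we get {e}; from R::=U R U we get {epsilon, e, x}; from R::=epsilon we get {epsilon}. So FIRST(R) = {epsilon, e, x}.
FIRST(P): from P::=R we get {epsilon, e, x}; from P::=epsilon we get {epsilon}; from P::=x z we get {x}. So FIRST(P) = {epsilon, e, x}.
FIRST(U): from U::=P P P we get {epsilon, e, x}; from U::=epsilon we get {epsilon}. So FIRST(U) = {epsilon, e, x}.

{epsilon, e, x}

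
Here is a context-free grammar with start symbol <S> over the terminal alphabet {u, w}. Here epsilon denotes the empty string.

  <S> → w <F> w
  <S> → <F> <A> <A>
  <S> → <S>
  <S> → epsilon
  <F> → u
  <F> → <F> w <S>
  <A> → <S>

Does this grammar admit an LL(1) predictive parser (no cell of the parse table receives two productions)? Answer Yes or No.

FIRST(<S>) = {epsilon, u, w}
FIRST(<F>) = {u}
FIRST(<A>) = {epsilon, u, w}
FOLLOW(<S>) = {$, u, w}
FOLLOW(<F>) = {$, u, w}
FOLLOW(<A>) = {$, u, w}
Cell M[<F>, u] receives both <F> → u and <F> → <F> w <S> — the grammar is not LL(1).

No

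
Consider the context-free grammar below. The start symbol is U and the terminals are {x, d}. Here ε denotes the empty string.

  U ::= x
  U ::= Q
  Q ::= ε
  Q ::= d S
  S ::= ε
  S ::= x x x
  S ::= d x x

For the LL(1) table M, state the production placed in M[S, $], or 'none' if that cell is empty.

FIRST(Q): from Q::=ε we get {ε}; from Q::=d S we get {d}. So FIRST(Q) = {ε, d}.
FIRST(S): from S::=ε we get {ε}; from S::=x x x we get {x}; from S::=d x x we get {d}. So FIRST(S) = {ε, d, x}.
FIRST(U): from U::=x we get {x}; from U::=Q we get {ε, d}. So FIRST(U) = {ε, d, x}.
FOLLOW(U) includes $ since U is the start symbol.
FOLLOW(Q): in U::=Q, the suffix after Q is empty, so FOLLOW(Q) ⊇ FOLLOW(U) = {$}. Thus FOLLOW(Q) = {$}.
FOLLOW(S): in Q::=d S, the suffix after S is empty, so FOLLOW(S) ⊇ FOLLOW(Q) = {$}. Thus FOLLOW(S) = {$}.
For S ::= ε: FIRST(ε) = {ε}, so it goes in M[S, t] for t ∈ {}; since ε ∈ FIRST, also for every t ∈ FOLLOW(S) = {$}.
For S ::= x x x: FIRST(x x x) = {x}, so it goes in M[S, t] for t ∈ {x}.
For S ::= d x x: FIRST(d x x) = {d}, so it goes in M[S, t] for t ∈ {d}.

S ::= ε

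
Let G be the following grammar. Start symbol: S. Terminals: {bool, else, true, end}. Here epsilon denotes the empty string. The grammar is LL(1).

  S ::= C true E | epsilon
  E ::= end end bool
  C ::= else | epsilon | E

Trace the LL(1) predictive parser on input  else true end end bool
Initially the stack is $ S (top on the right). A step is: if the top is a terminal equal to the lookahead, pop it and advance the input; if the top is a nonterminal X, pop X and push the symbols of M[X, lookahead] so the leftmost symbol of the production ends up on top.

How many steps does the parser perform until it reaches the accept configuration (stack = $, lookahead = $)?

step 1: stack=$ S  input=else true end end bool $  — expand S ::= C true E
step 2: stack=$ E true C  input=else true end end bool $  — expand C ::= else
step 3: stack=$ E true else  input=else true end end bool $  — match else
step 4: stack=$ E true  input=true end end bool $  — match true
step 5: stack=$ E  input=end end bool $  — expand E ::= end end bool
step 6: stack=$ bool end end  input=end end bool $  — match end
step 7: stack=$ bool end  input=end bool $  — match end
step 8: stack=$ bool  input=bool $  — match bool
Accept reached after 8 steps.

8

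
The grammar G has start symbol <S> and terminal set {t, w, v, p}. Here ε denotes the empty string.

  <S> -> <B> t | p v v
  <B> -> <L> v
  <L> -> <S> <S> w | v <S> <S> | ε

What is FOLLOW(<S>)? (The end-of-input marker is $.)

{$, p, v, w}

FIRST(<S>) = {p, v}  (via <B> t)
FIRST(<L>) = {ε, p, v}  (via <S> <S> w)
FIRST(<B>) = {p, v}  (via <L> v)
FOLLOW(<S>) includes $ since <S> is the start symbol.
FOLLOW(<B>): in <S>-><B> t, <B> is followed by t with FIRST {t}. Thus FOLLOW(<B>) = {t}.
FOLLOW(<L>): in <B>-><L> v, <L> is followed by v with FIRST {v}. Thus FOLLOW(<L>) = {v}.
FOLLOW(<S>): in <L>-><S> <S> w (occurrence 1), <S> is followed by <S> w with FIRST {p, v}; in <L>-><S> <S> w (occurrence 2), <S> is followed by w with FIRST {w}; in <L>->v <S> <S> (occurrence 1), <S> is followed by <S> with FIRST {p, v}; in <L>->v <S> <S> (occurrence 2), the suffix after <S> is empty, so FOLLOW(<S>) ⊇ FOLLOW(<L>) = {v}. Thus FOLLOW(<S>) = {$, p, v, w}.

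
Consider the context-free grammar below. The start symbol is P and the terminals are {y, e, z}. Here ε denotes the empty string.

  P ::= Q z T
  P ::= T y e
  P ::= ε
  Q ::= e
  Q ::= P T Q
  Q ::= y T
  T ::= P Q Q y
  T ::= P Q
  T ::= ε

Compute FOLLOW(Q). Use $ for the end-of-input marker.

{$, e, y, z}

FIRST(P): from P::=Q z T we get {e, y}; from P::=T y e we get {e, y}; from P::=ε we get {ε}. So FIRST(P) = {ε, e, y}.
FIRST(Q): from Q::=e we get {e}; from Q::=P T Q we get {e, y}; from Q::=y T we get {y}. So FIRST(Q) = {e, y}.
FIRST(T): from T::=P Q Q y we get {e, y}; from T::=P Q we get {e, y}; from T::=ε we get {ε}. So FIRST(T) = {ε, e, y}.
FOLLOW(P) includes $ since P is the start symbol.
FOLLOW(P): in Q::=P T Q, P is followed by T Q with FIRST {e, y}; in T::=P Q Q y, P is followed by Q Q y with FIRST {e, y}; in T::=P Q, P is followed by Q with FIRST {e, y}. Thus FOLLOW(P) = {$, e, y}.
FOLLOW(Q): in P::=Q z T, Q is followed by z T with FIRST {z}; in Q::=P T Q, the suffix after Q is empty (adds nothing new); in T::=P Q Q y (occurrence 1), Q is followed by Q y with FIRST {e, y}; in T::=P Q Q y (occurrence 2), Q is followed by y with FIRST {y}; in T::=P Q, the suffix after Q is empty, so FOLLOW(Q) ⊇ FOLLOW(T) = {$, e, y, z}. Thus FOLLOW(Q) = {$, e, y, z}.
FOLLOW(T): in P::=Q z T, the suffix after T is empty, so FOLLOW(T) ⊇ FOLLOW(P) = {$, e, y}; in P::=T y e, T is followed by y e with FIRST {y}; in Q::=P T Q, T is followed by Q with FIRST {e, y}; in Q::=y T, the suffix after T is empty, so FOLLOW(T) ⊇ FOLLOW(Q) = {$, e, y, z}. Thus FOLLOW(T) = {$, e, y, z}.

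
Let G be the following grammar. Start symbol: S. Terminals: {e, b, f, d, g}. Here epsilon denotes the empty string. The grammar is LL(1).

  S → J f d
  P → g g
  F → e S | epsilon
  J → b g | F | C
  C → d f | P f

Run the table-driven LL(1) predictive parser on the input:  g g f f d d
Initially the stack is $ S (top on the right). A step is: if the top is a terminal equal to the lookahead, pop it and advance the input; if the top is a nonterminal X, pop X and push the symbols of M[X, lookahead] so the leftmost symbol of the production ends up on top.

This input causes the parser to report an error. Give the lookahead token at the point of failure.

      Stack        Input          Action
   1  $ S          g g f f d d $  expand S → J f d
   2  $ d f J      g g f f d d $  expand J → C
   3  $ d f C      g g f f d d $  expand C → P f
   4  $ d f f P    g g f f d d $  expand P → g g
   5  $ d f f g g  g g f f d d $  match g
   6  $ d f f g    g f f d d $    match g
   7  $ d f f      f f d d $      match f
   8  $ d f        f d d $        match f
   9  $ d          d d $          match d
  10  $            d $            error: stack empty but input remains

d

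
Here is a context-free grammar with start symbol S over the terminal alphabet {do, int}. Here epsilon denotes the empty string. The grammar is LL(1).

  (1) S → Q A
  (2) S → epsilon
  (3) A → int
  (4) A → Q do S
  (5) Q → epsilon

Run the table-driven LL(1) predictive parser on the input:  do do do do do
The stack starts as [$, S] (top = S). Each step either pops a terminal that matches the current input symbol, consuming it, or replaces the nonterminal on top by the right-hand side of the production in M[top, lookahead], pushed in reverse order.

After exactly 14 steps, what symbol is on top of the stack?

step 1: stack=$ S  input=do do do do do $  — expand S → Q A
step 2: stack=$ A Q  input=do do do do do $  — expand Q → epsilon
step 3: stack=$ A  input=do do do do do $  — expand A → Q do S
step 4: stack=$ S do Q  input=do do do do do $  — expand Q → epsilon
step 5: stack=$ S do  input=do do do do do $  — match do
step 6: stack=$ S  input=do do do do $  — expand S → Q A
step 7: stack=$ A Q  input=do do do do $  — expand Q → epsilon
step 8: stack=$ A  input=do do do do $  — expand A → Q do S
step 9: stack=$ S do Q  input=do do do do $  — expand Q → epsilon
step 10: stack=$ S do  input=do do do do $  — match do
step 11: stack=$ S  input=do do do $  — expand S → Q A
step 12: stack=$ A Q  input=do do do $  — expand Q → epsilon
step 13: stack=$ A  input=do do do $  — expand A → Q do S
step 14: stack=$ S do Q  input=do do do $  — expand Q → epsilon
Stack after step 14: $ S do (top = do).

do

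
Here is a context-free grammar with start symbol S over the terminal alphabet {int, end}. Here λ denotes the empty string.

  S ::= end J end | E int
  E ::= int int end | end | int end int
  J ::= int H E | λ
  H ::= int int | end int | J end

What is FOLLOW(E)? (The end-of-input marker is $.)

FIRST(E): from E::=int int end we get {int}; from E::=end we get {end}; from E::=int end int we get {int}. So FIRST(E) = {end, int}.
FIRST(J): from J::=int H E we get {int}; from J::=λ we get {λ}. So FIRST(J) = {λ, int}.
FIRST(S): from S::=end J end we get {end}; from S::=E int we get {end, int}. So FIRST(S) = {end, int}.
FIRST(H): from H::=int int we get {int}; from H::=end int we get {end}; from H::=J end we get {end, int}. So FIRST(H) = {end, int}.
FOLLOW(S) includes $ since S is the start symbol.
FOLLOW(S): S appears on no right-hand side. Thus FOLLOW(S) = {$}.
FOLLOW(J): in S::=end J end, J is followed by end with FIRST {end}; in H::=J end, J is followed by end with FIRST {end}. Thus FOLLOW(J) = {end}.
FOLLOW(E): in S::=E int, E is followed by int with FIRST {int}; in J::=int H E, the suffix after E is empty, so FOLLOW(E) ⊇ FOLLOW(J) = {end}. Thus FOLLOW(E) = {end, int}.
FOLLOW(H): in J::=int H E, H is followed by E with FIRST {end, int}. Thus FOLLOW(H) = {end, int}.

{end, int}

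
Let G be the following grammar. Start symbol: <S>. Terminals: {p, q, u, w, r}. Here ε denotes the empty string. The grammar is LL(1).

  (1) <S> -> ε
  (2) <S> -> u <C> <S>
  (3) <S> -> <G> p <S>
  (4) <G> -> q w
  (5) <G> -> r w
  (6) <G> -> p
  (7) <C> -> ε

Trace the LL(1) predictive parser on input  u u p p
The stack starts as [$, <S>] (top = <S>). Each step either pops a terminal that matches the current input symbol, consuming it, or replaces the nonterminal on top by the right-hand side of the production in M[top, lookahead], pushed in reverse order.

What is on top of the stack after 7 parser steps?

<G>

step 1: stack=$ <S>  input=u u p p $  — expand <S> -> u <C> <S>
step 2: stack=$ <S> <C> u  input=u u p p $  — match u
step 3: stack=$ <S> <C>  input=u p p $  — expand <C> -> ε
step 4: stack=$ <S>  input=u p p $  — expand <S> -> u <C> <S>
step 5: stack=$ <S> <C> u  input=u p p $  — match u
step 6: stack=$ <S> <C>  input=p p $  — expand <C> -> ε
step 7: stack=$ <S>  input=p p $  — expand <S> -> <G> p <S>
Stack after step 7: $ <S> p <G> (top = <G>).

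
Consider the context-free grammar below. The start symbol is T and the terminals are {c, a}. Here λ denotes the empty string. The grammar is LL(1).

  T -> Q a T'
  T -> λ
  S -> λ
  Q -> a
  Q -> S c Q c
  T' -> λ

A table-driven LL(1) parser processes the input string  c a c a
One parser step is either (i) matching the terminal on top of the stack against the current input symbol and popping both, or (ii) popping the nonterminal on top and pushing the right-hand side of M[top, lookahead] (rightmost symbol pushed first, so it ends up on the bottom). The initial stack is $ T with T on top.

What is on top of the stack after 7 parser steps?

a

step 1: stack=$ T  input=c a c a $  — expand T -> Q a T'
step 2: stack=$ T' a Q  input=c a c a $  — expand Q -> S c Q c
step 3: stack=$ T' a c Q c S  input=c a c a $  — expand S -> λ
step 4: stack=$ T' a c Q c  input=c a c a $  — match c
step 5: stack=$ T' a c Q  input=a c a $  — expand Q -> a
step 6: stack=$ T' a c a  input=a c a $  — match a
step 7: stack=$ T' a c  input=c a $  — match c
Stack after step 7: $ T' a (top = a).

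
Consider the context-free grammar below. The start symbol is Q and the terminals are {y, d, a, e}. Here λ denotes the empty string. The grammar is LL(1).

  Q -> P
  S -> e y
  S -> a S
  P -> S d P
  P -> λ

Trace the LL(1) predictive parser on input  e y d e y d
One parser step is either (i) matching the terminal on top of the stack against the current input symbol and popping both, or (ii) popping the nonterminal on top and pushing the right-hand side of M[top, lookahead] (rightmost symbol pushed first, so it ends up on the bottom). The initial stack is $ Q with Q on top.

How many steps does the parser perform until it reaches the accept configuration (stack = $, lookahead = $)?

12

step 1: stack=$ Q  input=e y d e y d $  — expand Q -> P
step 2: stack=$ P  input=e y d e y d $  — expand P -> S d P
step 3: stack=$ P d S  input=e y d e y d $  — expand S -> e y
step 4: stack=$ P d y e  input=e y d e y d $  — match e
step 5: stack=$ P d y  input=y d e y d $  — match y
step 6: stack=$ P d  input=d e y d $  — match d
step 7: stack=$ P  input=e y d $  — expand P -> S d P
step 8: stack=$ P d S  input=e y d $  — expand S -> e y
step 9: stack=$ P d y e  input=e y d $  — match e
step 10: stack=$ P d y  input=y d $  — match y
step 11: stack=$ P d  input=d $  — match d
step 12: stack=$ P  input=$  — expand P -> λ
Accept reached after 12 steps.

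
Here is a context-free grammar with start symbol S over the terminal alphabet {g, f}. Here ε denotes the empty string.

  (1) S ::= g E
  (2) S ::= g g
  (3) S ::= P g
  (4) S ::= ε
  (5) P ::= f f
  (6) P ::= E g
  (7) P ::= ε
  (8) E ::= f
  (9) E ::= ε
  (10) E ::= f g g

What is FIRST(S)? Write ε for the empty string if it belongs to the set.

FIRST(E): from E::=f we get {f}; from E::=ε we get {ε}; from E::=f g g we get {f}. So FIRST(E) = {ε, f}.
FIRST(P): from P::=f f we get {f}; from P::=E g we get {f, g}; from P::=ε we get {ε}. So FIRST(P) = {ε, f, g}.
FIRST(S): from S::=g E we get {g}; from S::=g g we get {g}; from S::=P g we get {f, g}; from S::=ε we get {ε}. So FIRST(S) = {ε, f, g}.

{ε, f, g}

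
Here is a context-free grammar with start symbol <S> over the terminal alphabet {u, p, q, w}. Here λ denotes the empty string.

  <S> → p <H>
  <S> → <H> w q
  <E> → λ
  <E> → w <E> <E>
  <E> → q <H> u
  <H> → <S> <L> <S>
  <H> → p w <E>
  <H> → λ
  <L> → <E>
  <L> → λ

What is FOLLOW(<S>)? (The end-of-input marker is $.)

FIRST(<E>): from <E>→λ we get {λ}; from <E>→w <E> <E> we get {w}; from <E>→q <H> u we get {q}. So FIRST(<E>) = {λ, q, w}.
FIRST(<L>): from <L>→<E> we get {λ, q, w}; from <L>→λ we get {λ}. So FIRST(<L>) = {λ, q, w}.
FIRST(<S>): from <S>→p <H> we get {p}; from <S>→<H> w q we get {p, w}. So FIRST(<S>) = {p, w}.
FIRST(<H>): from <H>→<S> <L> <S> we get {p, w}; from <H>→p w <E> we get {p}; from <H>→λ we get {λ}. So FIRST(<H>) = {λ, p, w}.
FOLLOW(<S>) includes $ since <S> is the start symbol.
FOLLOW(<L>): in <H>→<S> <L> <S>, <L> is followed by <S> with FIRST {p, w}. Thus FOLLOW(<L>) = {p, w}.
FOLLOW(<S>): in <H>→<S> <L> <S> (occurrence 1), <S> is followed by <L> <S> with FIRST {p, q, w}; in <H>→<S> <L> <S> (occurrence 2), the suffix after <S> is empty, so FOLLOW(<S>) ⊇ FOLLOW(<H>) = {$, p, q, u, w}. Thus FOLLOW(<S>) = {$, p, q, u, w}.
FOLLOW(<H>): in <S>→p <H>, the suffix after <H> is empty, so FOLLOW(<H>) ⊇ FOLLOW(<S>) = {$, p, q, u, w}; in <S>→<H> w q, <H> is followed by w q with FIRST {w}; in <E>→q <H> u, <H> is followed by u with FIRST {u}. Thus FOLLOW(<H>) = {$, p, q, u, w}.
FOLLOW(<E>): in <E>→w <E> <E> (occurrence 1), <E> is followed by <E> with FIRST {λ, q, w}; in <E>→w <E> <E> (occurrence 1), the suffix after <E> is nullable (adds nothing new); in <E>→w <E> <E> (occurrence 2), the suffix after <E> is empty (adds nothing new); in <H>→p w <E>, the suffix after <E> is empty, so FOLLOW(<E>) ⊇ FOLLOW(<H>) = {$, p, q, u, w}; in <L>→<E>, the suffix after <E> is empty, so FOLLOW(<E>) ⊇ FOLLOW(<L>) = {p, w}. Thus FOLLOW(<E>) = {$, p, q, u, w}.

{$, p, q, u, w}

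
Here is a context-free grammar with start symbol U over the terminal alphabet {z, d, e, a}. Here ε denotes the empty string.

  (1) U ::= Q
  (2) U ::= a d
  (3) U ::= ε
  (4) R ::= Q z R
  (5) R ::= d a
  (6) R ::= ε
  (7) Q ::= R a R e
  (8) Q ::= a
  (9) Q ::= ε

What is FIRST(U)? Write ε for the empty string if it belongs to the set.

FIRST(U): from U::=Q we get {ε, a, d, z}; from U::=a d we get {a}; from U::=ε we get {ε}. So FIRST(U) = {ε, a, d, z}.
FIRST(R): from R::=Q z R we get {a, d, z}; from R::=d a we get {d}; from R::=ε we get {ε}. So FIRST(R) = {ε, a, d, z}.
FIRST(Q): from Q::=R a R e we get {a, d, z}; from Q::=a we get {a}; from Q::=ε we get {ε}. So FIRST(Q) = {ε, a, d, z}.

{ε, a, d, z}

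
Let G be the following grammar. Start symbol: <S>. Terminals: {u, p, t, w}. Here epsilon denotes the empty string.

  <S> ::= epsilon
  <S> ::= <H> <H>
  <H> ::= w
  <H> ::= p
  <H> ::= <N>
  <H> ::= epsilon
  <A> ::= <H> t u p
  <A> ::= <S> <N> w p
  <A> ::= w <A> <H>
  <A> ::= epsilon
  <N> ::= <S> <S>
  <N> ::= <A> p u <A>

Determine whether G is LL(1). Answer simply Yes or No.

No

FIRST(<S>) = {epsilon, p, t, w}
FIRST(<H>) = {epsilon, p, t, w}
FIRST(<A>) = {epsilon, p, t, w}
FIRST(<N>) = {epsilon, p, t, w}
FOLLOW(<S>) = {$, p, t, w}
FOLLOW(<H>) = {$, p, t, w}
FOLLOW(<A>) = {$, p, t, w}
FOLLOW(<N>) = {$, p, t, w}
Cell M[<A>, p] receives both <A> ::= <H> t u p and <A> ::= <S> <N> w p and <A> ::= epsilon — the grammar is not LL(1).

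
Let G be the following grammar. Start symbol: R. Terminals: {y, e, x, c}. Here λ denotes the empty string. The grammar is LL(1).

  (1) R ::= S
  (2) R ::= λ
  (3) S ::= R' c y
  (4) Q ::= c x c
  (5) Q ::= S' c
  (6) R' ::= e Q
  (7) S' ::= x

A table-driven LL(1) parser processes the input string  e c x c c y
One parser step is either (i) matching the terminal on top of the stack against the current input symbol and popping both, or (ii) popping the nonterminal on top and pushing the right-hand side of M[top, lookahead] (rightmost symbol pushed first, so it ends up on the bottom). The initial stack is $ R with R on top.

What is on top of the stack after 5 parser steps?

c

step 1: stack=$ R  input=e c x c c y $  — expand R ::= S
step 2: stack=$ S  input=e c x c c y $  — expand S ::= R' c y
step 3: stack=$ y c R'  input=e c x c c y $  — expand R' ::= e Q
step 4: stack=$ y c Q e  input=e c x c c y $  — match e
step 5: stack=$ y c Q  input=c x c c y $  — expand Q ::= c x c
Stack after step 5: $ y c c x c (top = c).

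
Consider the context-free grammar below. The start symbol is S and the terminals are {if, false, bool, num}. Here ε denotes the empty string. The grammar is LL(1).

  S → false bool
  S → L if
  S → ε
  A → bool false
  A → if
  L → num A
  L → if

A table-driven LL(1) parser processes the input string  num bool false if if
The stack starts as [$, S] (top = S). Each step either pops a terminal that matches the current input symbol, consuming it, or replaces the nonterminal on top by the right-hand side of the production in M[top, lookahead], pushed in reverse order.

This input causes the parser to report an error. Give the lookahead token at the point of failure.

     Stack            Input                   Action
  1  $ S              num bool false if if $  expand S → L if
  2  $ if L           num bool false if if $  expand L → num A
  3  $ if A num       num bool false if if $  match num
  4  $ if A           bool false if if $      expand A → bool false
  5  $ if false bool  bool false if if $      match bool
  6  $ if false       false if if $           match false
  7  $ if             if if $                 match if
  8  $                if $                    error: stack empty but input remains

if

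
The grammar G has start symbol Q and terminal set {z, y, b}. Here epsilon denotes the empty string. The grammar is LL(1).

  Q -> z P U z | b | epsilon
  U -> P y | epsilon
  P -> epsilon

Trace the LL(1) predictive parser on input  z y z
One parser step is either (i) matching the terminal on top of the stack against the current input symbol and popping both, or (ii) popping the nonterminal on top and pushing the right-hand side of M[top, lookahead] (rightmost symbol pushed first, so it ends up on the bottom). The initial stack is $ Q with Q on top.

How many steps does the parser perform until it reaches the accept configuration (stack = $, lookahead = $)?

     Stack      Input    Action
  1  $ Q        z y z $  expand Q -> z P U z
  2  $ z U P z  z y z $  match z
  3  $ z U P    y z $    expand P -> epsilon
  4  $ z U      y z $    expand U -> P y
  5  $ z y P    y z $    expand P -> epsilon
  6  $ z y      y z $    match y
  7  $ z        z $      match z
Accept reached after 7 steps.

7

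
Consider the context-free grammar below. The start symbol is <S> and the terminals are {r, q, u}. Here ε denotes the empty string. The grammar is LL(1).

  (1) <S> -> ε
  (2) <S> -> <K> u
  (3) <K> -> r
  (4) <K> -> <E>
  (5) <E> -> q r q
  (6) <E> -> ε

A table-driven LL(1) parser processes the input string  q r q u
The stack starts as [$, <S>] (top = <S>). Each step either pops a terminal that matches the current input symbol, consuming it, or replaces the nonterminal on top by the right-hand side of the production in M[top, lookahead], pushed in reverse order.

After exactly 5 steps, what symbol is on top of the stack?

q

step 1: stack=$ <S>  input=q r q u $  — expand <S> -> <K> u
step 2: stack=$ u <K>  input=q r q u $  — expand <K> -> <E>
step 3: stack=$ u <E>  input=q r q u $  — expand <E> -> q r q
step 4: stack=$ u q r q  input=q r q u $  — match q
step 5: stack=$ u q r  input=r q u $  — match r
Stack after step 5: $ u q (top = q).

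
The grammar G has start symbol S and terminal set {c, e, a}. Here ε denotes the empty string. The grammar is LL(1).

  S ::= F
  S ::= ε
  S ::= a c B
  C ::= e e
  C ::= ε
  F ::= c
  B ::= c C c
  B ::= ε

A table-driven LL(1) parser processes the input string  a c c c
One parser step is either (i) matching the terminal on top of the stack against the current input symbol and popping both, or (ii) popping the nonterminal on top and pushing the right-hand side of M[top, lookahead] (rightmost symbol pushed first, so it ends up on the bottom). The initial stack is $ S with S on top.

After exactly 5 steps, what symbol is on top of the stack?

     Stack    Input      Action
  1  $ S      a c c c $  expand S ::= a c B
  2  $ B c a  a c c c $  match a
  3  $ B c    c c c $    match c
  4  $ B      c c $      expand B ::= c C c
  5  $ c C c  c c $      match c
Stack after step 5: $ c C (top = C).

C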